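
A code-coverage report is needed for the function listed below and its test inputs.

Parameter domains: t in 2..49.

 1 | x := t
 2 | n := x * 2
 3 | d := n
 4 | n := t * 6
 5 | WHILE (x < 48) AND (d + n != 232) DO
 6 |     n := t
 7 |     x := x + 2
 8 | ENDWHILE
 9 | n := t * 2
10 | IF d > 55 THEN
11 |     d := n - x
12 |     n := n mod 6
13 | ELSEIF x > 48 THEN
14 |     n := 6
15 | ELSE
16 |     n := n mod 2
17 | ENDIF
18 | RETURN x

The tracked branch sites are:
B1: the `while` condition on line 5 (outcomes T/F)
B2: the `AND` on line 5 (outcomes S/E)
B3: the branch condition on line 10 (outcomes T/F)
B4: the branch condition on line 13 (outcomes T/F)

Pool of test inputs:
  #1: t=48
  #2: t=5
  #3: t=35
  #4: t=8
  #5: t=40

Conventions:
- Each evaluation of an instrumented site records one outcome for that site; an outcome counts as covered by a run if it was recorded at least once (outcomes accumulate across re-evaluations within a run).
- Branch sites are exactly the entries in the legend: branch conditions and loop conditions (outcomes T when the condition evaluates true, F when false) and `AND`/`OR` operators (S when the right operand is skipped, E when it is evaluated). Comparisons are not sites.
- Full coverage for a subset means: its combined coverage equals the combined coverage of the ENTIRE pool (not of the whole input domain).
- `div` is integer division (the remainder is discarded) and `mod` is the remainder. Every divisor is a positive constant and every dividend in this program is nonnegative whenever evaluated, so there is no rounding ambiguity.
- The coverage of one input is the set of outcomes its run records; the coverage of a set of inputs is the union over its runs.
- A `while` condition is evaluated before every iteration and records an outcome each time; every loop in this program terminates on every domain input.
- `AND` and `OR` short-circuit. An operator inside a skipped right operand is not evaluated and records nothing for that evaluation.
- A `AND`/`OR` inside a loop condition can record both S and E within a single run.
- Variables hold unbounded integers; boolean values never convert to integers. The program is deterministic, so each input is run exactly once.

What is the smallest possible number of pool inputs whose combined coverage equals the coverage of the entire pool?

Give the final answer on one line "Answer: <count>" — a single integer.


run #1 (t=48) runs B2->S, B1->F, B3->T; records B1=F, B2=S, B3=T
run #2 (t=5) runs B2->E, B1->T, B2->E, B1->T, B2->E, B1->T, B2->E, B1->T, B2->E, B1->T, B2->E, B1->T, B2->E, B1->T, ...; records B1=T, B1=F, B2=S, B2=E, B3=F, B4=T
run #3 (t=35) runs B2->E, B1->T, B2->E, B1->T, B2->E, B1->T, B2->E, B1->T, B2->E, B1->T, B2->E, B1->T, B2->E, B1->T, ...; records B1=T, B1=F, B2=S, B2=E, B3=T
run #4 (t=8) runs B2->E, B1->T, B2->E, B1->T, B2->E, B1->T, B2->E, B1->T, B2->E, B1->T, B2->E, B1->T, B2->E, B1->T, ...; records B1=T, B1=F, B2=S, B2=E, B3=F, B4=F
run #5 (t=40) runs B2->E, B1->T, B2->E, B1->T, B2->E, B1->T, B2->E, B1->T, B2->S, B1->F, B3->T; records B1=T, B1=F, B2=S, B2=E, B3=T
pool-wide coverage (8 outcomes): B1=T, B1=F, B2=S, B2=E, B3=T, B3=F, B4=T, B4=F
checked all size-1 subsets: none covers 8 outcomes (max 6/8)
checked all size-2 subsets: none covers 8 outcomes (max 7/8)
size 3: inputs {1, 2, 4} cover all 8 outcomes, and no lexicographically smaller subset of this size does
Answer: 3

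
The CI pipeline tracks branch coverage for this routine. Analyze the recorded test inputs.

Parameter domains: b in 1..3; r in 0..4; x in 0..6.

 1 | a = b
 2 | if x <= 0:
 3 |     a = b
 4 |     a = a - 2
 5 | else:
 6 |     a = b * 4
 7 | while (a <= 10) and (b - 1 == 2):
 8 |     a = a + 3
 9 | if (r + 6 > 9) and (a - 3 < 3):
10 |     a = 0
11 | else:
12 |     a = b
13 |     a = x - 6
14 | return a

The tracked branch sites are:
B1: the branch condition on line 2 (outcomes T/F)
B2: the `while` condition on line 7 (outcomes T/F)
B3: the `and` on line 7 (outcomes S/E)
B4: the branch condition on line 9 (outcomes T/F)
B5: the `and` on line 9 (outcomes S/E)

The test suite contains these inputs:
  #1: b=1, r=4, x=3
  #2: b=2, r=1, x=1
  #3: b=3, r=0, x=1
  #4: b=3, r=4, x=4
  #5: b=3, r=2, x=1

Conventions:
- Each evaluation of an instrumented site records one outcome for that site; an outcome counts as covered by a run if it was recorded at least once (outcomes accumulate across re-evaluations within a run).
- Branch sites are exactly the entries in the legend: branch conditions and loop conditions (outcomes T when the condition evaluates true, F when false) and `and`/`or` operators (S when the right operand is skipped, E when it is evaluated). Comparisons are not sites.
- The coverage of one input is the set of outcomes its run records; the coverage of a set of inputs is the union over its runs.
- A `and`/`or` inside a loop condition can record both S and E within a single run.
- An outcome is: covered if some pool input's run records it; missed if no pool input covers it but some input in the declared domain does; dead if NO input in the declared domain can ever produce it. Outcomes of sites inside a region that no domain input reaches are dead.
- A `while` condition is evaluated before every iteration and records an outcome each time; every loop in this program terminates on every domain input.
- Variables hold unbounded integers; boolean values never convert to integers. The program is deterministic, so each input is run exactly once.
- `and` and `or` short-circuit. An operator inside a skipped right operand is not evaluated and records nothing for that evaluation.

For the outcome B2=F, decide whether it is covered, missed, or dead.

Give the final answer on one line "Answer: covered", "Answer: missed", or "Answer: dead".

B2=F is recorded by pool input(s) 1, 2, 3, 4, 5 -> covered

Answer: covered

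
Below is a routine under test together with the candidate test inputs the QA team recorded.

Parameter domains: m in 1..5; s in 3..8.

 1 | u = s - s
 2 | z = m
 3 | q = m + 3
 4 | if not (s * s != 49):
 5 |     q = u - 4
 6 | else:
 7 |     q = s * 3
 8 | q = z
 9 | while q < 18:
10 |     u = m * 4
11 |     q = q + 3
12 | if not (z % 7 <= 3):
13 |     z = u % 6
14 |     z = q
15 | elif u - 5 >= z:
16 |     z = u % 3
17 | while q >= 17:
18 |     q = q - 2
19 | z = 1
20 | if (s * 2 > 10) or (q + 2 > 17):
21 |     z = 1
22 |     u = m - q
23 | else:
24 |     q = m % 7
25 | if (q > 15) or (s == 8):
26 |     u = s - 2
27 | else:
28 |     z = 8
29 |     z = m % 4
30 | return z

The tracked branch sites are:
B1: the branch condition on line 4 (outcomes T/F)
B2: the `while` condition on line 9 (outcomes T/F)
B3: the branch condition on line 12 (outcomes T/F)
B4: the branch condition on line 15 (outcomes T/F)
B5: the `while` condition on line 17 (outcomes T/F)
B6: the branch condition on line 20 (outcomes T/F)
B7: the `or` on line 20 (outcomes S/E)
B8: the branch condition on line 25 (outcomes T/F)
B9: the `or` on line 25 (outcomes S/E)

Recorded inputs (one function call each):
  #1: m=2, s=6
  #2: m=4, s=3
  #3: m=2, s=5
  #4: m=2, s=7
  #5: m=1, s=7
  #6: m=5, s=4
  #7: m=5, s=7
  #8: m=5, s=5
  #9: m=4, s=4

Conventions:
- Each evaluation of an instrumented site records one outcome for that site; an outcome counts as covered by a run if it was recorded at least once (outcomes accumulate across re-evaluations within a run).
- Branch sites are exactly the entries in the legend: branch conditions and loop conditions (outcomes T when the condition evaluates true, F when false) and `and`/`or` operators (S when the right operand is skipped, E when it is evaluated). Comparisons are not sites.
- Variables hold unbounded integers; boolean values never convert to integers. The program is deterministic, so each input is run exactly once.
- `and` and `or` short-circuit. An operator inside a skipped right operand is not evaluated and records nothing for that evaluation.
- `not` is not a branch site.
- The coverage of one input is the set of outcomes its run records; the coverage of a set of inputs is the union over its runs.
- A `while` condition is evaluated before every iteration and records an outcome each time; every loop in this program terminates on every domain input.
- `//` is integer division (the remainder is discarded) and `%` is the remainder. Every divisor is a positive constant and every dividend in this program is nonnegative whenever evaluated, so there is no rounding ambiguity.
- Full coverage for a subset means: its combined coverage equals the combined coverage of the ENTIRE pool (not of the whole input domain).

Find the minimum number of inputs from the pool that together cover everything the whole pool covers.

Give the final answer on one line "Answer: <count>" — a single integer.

test 1 (m=2, s=6) fires B1->F, B2->T, B2->T, B2->T, B2->T, B2->T, B2->T, B2->F, B3->F, B4->T, B5->T, B5->T, B5->F, B7->S, ...; hits B1=F, B2=T, B2=F, B3=F, B4=T, B5=T, B5=F, B6=T, B7=S, B8=T, B9=S
test 2 (m=4, s=3) fires B1->F, B2->T, B2->T, B2->T, B2->T, B2->T, B2->F, B3->T, B5->T, B5->T, B5->F, B7->E, B6->F, B9->E, ...; hits B1=F, B2=T, B2=F, B3=T, B5=T, B5=F, B6=F, B7=E, B8=F, B9=E
test 3 (m=2, s=5) fires B1->F, B2->T, B2->T, B2->T, B2->T, B2->T, B2->T, B2->F, B3->F, B4->T, B5->T, B5->T, B5->F, B7->E, ...; hits B1=F, B2=T, B2=F, B3=F, B4=T, B5=T, B5=F, B6=T, B7=E, B8=T, B9=S
test 4 (m=2, s=7) fires B1->T, B2->T, B2->T, B2->T, B2->T, B2->T, B2->T, B2->F, B3->F, B4->T, B5->T, B5->T, B5->F, B7->S, ...; hits B1=T, B2=T, B2=F, B3=F, B4=T, B5=T, B5=F, B6=T, B7=S, B8=T, B9=S
test 5 (m=1, s=7) fires B1->T, B2->T, B2->T, B2->T, B2->T, B2->T, B2->T, B2->F, B3->F, B4->F, B5->T, B5->T, B5->F, B7->S, ...; hits B1=T, B2=T, B2=F, B3=F, B4=F, B5=T, B5=F, B6=T, B7=S, B8=F, B9=E
test 6 (m=5, s=4) fires B1->F, B2->T, B2->T, B2->T, B2->T, B2->T, B2->F, B3->T, B5->T, B5->T, B5->F, B7->E, B6->T, B9->S, ...; hits B1=F, B2=T, B2=F, B3=T, B5=T, B5=F, B6=T, B7=E, B8=T, B9=S
test 7 (m=5, s=7) fires B1->T, B2->T, B2->T, B2->T, B2->T, B2->T, B2->F, B3->T, B5->T, B5->T, B5->F, B7->S, B6->T, B9->S, ...; hits B1=T, B2=T, B2=F, B3=T, B5=T, B5=F, B6=T, B7=S, B8=T, B9=S
test 8 (m=5, s=5) fires B1->F, B2->T, B2->T, B2->T, B2->T, B2->T, B2->F, B3->T, B5->T, B5->T, B5->F, B7->E, B6->T, B9->S, ...; hits B1=F, B2=T, B2=F, B3=T, B5=T, B5=F, B6=T, B7=E, B8=T, B9=S
test 9 (m=4, s=4) fires B1->F, B2->T, B2->T, B2->T, B2->T, B2->T, B2->F, B3->T, B5->T, B5->T, B5->F, B7->E, B6->F, B9->E, ...; hits B1=F, B2=T, B2=F, B3=T, B5=T, B5=F, B6=F, B7=E, B8=F, B9=E
together the pool reaches 18 outcomes: B1=T, B1=F, B2=T, B2=F, B3=T, B3=F, B4=T, B4=F, B5=T, B5=F, B6=T, B6=F, B7=S, B7=E, B8=T, B8=F, B9=S, B9=E
size 1 is not enough: best union over all size-1 subsets is 11/18
size 2 is not enough: best union over all size-2 subsets is 17/18
size 3: inputs {1, 2, 5} cover all 18 outcomes, and no lexicographically smaller subset of this size does

Answer: 3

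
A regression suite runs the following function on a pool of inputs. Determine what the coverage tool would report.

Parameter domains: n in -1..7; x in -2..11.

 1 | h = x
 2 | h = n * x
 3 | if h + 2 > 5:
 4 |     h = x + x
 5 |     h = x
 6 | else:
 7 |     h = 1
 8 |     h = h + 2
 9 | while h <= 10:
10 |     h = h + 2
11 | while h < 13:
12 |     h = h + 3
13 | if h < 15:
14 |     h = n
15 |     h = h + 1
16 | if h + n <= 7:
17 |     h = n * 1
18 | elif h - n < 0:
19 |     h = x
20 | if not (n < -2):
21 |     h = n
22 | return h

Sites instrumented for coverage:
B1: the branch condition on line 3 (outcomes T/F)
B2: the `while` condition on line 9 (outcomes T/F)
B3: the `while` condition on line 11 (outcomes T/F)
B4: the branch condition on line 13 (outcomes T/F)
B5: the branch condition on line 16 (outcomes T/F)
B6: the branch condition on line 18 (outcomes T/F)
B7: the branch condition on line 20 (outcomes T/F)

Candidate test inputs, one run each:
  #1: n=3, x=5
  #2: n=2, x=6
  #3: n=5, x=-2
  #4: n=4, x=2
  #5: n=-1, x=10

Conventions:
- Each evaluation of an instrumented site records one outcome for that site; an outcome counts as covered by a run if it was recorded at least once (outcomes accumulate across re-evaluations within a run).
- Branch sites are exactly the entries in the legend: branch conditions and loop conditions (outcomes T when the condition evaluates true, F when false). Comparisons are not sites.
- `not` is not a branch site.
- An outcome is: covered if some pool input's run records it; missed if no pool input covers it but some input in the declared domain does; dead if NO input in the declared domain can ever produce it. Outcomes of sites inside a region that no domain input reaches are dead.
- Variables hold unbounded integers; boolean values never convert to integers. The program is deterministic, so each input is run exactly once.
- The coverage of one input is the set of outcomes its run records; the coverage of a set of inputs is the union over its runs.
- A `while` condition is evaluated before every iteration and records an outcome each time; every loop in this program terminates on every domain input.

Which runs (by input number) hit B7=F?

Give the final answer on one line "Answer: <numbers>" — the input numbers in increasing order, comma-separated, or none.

input #1 (n=3, x=5): misses B7=F
input #2 (n=2, x=6): misses B7=F
input #3 (n=5, x=-2): misses B7=F
input #4 (n=4, x=2): misses B7=F
input #5 (n=-1, x=10): misses B7=F

Answer: none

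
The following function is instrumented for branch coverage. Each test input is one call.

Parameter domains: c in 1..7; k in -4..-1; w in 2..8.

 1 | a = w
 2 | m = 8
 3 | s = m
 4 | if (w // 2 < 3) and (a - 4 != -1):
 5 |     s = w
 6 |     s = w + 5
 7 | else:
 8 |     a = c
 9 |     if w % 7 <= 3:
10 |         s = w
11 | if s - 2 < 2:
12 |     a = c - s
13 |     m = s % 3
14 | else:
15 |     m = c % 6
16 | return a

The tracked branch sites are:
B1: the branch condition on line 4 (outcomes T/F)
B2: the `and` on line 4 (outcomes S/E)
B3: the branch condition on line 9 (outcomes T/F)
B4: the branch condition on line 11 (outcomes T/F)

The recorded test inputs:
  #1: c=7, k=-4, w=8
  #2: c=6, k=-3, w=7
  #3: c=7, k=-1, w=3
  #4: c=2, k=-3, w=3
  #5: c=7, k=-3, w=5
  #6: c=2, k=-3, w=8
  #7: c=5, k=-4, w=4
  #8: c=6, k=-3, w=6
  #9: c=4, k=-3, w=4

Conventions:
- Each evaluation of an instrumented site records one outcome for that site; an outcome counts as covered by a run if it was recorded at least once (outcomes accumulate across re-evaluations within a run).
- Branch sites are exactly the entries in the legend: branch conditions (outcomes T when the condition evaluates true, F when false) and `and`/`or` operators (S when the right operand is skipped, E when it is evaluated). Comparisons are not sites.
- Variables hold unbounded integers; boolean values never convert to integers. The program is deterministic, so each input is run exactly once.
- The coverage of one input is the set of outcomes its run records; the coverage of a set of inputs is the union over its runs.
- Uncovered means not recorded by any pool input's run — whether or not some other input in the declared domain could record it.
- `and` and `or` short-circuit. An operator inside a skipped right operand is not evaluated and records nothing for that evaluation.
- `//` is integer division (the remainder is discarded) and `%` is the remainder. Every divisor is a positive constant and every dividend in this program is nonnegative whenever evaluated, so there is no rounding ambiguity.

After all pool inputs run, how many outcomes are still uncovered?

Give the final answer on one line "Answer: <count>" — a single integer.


input #1, c=7, k=-4, w=8: events B2->S, B1->F, B3->T, B4->F; outcomes B1=F, B2=S, B3=T, B4=F
input #2, c=6, k=-3, w=7: events B2->S, B1->F, B3->T, B4->F; outcomes B1=F, B2=S, B3=T, B4=F
input #3, c=7, k=-1, w=3: events B2->E, B1->F, B3->T, B4->T; outcomes B1=F, B2=E, B3=T, B4=T
input #4, c=2, k=-3, w=3: events B2->E, B1->F, B3->T, B4->T; outcomes B1=F, B2=E, B3=T, B4=T
input #5, c=7, k=-3, w=5: events B2->E, B1->T, B4->F; outcomes B1=T, B2=E, B4=F
input #6, c=2, k=-3, w=8: events B2->S, B1->F, B3->T, B4->F; outcomes B1=F, B2=S, B3=T, B4=F
input #7, c=5, k=-4, w=4: events B2->E, B1->T, B4->F; outcomes B1=T, B2=E, B4=F
input #8, c=6, k=-3, w=6: events B2->S, B1->F, B3->F, B4->F; outcomes B1=F, B2=S, B3=F, B4=F
input #9, c=4, k=-3, w=4: events B2->E, B1->T, B4->F; outcomes B1=T, B2=E, B4=F
union over the pool: B1=T, B1=F, B2=S, B2=E, B3=T, B3=F, B4=T, B4=F
uncovered (0 of 8): none
Answer: 0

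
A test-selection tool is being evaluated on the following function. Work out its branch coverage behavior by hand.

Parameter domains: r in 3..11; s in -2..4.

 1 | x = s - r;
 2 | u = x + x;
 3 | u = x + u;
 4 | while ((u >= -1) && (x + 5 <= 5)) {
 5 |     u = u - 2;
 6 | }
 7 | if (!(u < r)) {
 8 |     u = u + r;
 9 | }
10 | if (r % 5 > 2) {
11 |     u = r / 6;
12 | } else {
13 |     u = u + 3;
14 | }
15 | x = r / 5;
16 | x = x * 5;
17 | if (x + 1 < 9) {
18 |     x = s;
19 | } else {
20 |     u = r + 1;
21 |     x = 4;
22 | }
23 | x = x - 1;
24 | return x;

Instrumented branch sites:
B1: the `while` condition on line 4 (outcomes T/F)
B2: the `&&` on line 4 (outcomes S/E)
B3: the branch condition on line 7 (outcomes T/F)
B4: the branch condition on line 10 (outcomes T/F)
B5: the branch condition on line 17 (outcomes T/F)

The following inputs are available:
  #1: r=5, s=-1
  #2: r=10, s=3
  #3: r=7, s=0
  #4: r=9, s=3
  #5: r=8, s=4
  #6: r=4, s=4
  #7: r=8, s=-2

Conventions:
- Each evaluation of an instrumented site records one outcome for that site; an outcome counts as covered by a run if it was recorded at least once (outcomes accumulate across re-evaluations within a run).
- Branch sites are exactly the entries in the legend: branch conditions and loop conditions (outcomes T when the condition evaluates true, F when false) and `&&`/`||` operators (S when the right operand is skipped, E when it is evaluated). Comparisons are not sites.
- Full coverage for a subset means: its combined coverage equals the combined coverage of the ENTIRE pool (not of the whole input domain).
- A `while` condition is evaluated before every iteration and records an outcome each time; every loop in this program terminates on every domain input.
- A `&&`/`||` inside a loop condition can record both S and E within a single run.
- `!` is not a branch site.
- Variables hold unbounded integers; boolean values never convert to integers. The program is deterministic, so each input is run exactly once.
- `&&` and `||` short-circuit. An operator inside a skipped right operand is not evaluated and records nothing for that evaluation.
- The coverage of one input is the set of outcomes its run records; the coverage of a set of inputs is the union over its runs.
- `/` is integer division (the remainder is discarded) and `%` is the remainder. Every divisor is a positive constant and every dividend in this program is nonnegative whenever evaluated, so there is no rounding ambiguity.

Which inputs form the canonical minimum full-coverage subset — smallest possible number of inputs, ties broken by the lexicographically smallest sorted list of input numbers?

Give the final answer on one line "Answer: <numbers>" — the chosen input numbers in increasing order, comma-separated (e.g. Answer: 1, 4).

input #1, r=5, s=-1: events B2->S, B1->F, B3->F, B4->F, B5->T; outcomes B1=F, B2=S, B3=F, B4=F, B5=T
input #2, r=10, s=3: events B2->S, B1->F, B3->F, B4->F, B5->F; outcomes B1=F, B2=S, B3=F, B4=F, B5=F
input #3, r=7, s=0: events B2->S, B1->F, B3->F, B4->F, B5->T; outcomes B1=F, B2=S, B3=F, B4=F, B5=T
input #4, r=9, s=3: events B2->S, B1->F, B3->F, B4->T, B5->T; outcomes B1=F, B2=S, B3=F, B4=T, B5=T
input #5, r=8, s=4: events B2->S, B1->F, B3->F, B4->T, B5->T; outcomes B1=F, B2=S, B3=F, B4=T, B5=T
input #6, r=4, s=4: events B2->E, B1->T, B2->S, B1->F, B3->F, B4->T, B5->T; outcomes B1=T, B1=F, B2=S, B2=E, B3=F, B4=T, B5=T
input #7, r=8, s=-2: events B2->S, B1->F, B3->F, B4->T, B5->T; outcomes B1=F, B2=S, B3=F, B4=T, B5=T
the full pool covers 9 outcomes: B1=T, B1=F, B2=S, B2=E, B3=F, B4=T, B4=F, B5=T, B5=F
checked all size-1 subsets: none covers 9 outcomes (max 7/9)
at size 2, {2, 6} reaches all 9 outcomes; every lexicographically earlier size-2 subset fails

Answer: 2, 6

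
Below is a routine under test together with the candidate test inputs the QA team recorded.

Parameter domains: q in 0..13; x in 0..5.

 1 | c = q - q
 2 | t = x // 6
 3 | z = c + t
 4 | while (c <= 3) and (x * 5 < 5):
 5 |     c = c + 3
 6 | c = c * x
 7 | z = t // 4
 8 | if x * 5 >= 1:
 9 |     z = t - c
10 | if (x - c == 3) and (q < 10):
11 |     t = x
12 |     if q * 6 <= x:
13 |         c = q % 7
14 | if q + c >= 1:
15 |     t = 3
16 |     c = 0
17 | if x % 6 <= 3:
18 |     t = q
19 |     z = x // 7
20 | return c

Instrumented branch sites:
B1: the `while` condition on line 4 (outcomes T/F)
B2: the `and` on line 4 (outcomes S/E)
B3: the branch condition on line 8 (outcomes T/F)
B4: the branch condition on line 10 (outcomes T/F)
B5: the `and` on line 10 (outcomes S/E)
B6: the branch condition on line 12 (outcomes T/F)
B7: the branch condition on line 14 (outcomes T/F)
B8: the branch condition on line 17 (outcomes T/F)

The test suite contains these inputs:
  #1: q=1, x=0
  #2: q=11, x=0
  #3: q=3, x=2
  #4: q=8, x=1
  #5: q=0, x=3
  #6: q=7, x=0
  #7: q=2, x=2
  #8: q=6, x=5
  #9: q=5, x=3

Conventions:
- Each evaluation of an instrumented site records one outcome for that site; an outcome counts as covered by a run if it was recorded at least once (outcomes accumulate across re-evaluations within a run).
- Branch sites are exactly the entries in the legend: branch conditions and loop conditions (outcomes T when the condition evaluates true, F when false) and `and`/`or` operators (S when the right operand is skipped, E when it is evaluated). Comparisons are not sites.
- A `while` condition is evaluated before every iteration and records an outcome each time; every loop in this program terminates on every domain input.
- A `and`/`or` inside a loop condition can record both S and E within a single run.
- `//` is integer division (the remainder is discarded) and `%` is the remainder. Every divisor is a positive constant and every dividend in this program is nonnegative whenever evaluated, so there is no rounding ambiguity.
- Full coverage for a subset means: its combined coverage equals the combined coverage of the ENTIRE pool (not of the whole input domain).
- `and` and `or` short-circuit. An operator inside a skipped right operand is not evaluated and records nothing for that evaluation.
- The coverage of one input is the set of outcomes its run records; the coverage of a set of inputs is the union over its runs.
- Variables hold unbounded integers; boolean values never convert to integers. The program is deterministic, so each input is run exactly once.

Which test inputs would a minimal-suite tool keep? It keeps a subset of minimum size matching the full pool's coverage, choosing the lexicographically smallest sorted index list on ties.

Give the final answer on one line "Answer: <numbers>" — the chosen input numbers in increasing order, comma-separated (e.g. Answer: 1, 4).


input #1, q=1, x=0: events B2->E, B1->T, B2->E, B1->T, B2->S, B1->F, B3->F, B5->S, B4->F, B7->T, B8->T; outcomes B1=T, B1=F, B2=S, B2=E, B3=F, B4=F, B5=S, B7=T, B8=T
input #2, q=11, x=0: events B2->E, B1->T, B2->E, B1->T, B2->S, B1->F, B3->F, B5->S, B4->F, B7->T, B8->T; outcomes B1=T, B1=F, B2=S, B2=E, B3=F, B4=F, B5=S, B7=T, B8=T
input #3, q=3, x=2: events B2->E, B1->F, B3->T, B5->S, B4->F, B7->T, B8->T; outcomes B1=F, B2=E, B3=T, B4=F, B5=S, B7=T, B8=T
input #4, q=8, x=1: events B2->E, B1->F, B3->T, B5->S, B4->F, B7->T, B8->T; outcomes B1=F, B2=E, B3=T, B4=F, B5=S, B7=T, B8=T
input #5, q=0, x=3: events B2->E, B1->F, B3->T, B5->E, B4->T, B6->T, B7->F, B8->T; outcomes B1=F, B2=E, B3=T, B4=T, B5=E, B6=T, B7=F, B8=T
input #6, q=7, x=0: events B2->E, B1->T, B2->E, B1->T, B2->S, B1->F, B3->F, B5->S, B4->F, B7->T, B8->T; outcomes B1=T, B1=F, B2=S, B2=E, B3=F, B4=F, B5=S, B7=T, B8=T
input #7, q=2, x=2: events B2->E, B1->F, B3->T, B5->S, B4->F, B7->T, B8->T; outcomes B1=F, B2=E, B3=T, B4=F, B5=S, B7=T, B8=T
input #8, q=6, x=5: events B2->E, B1->F, B3->T, B5->S, B4->F, B7->T, B8->F; outcomes B1=F, B2=E, B3=T, B4=F, B5=S, B7=T, B8=F
input #9, q=5, x=3: events B2->E, B1->F, B3->T, B5->E, B4->T, B6->F, B7->T, B8->T; outcomes B1=F, B2=E, B3=T, B4=T, B5=E, B6=F, B7=T, B8=T
pool-wide coverage (16 outcomes): B1=T, B1=F, B2=S, B2=E, B3=T, B3=F, B4=T, B4=F, B5=S, B5=E, B6=T, B6=F, B7=T, B7=F, B8=T, B8=F
every size-1 subset falls short of the 16 outcomes (best: 9/16)
every size-2 subset falls short of the 16 outcomes (best: 14/16)
every size-3 subset falls short of the 16 outcomes (best: 15/16)
the canonical winner is {1, 5, 8, 9}: size 4, full 16-outcome coverage, earliest index list among size-4 covers
Answer: 1, 5, 8, 9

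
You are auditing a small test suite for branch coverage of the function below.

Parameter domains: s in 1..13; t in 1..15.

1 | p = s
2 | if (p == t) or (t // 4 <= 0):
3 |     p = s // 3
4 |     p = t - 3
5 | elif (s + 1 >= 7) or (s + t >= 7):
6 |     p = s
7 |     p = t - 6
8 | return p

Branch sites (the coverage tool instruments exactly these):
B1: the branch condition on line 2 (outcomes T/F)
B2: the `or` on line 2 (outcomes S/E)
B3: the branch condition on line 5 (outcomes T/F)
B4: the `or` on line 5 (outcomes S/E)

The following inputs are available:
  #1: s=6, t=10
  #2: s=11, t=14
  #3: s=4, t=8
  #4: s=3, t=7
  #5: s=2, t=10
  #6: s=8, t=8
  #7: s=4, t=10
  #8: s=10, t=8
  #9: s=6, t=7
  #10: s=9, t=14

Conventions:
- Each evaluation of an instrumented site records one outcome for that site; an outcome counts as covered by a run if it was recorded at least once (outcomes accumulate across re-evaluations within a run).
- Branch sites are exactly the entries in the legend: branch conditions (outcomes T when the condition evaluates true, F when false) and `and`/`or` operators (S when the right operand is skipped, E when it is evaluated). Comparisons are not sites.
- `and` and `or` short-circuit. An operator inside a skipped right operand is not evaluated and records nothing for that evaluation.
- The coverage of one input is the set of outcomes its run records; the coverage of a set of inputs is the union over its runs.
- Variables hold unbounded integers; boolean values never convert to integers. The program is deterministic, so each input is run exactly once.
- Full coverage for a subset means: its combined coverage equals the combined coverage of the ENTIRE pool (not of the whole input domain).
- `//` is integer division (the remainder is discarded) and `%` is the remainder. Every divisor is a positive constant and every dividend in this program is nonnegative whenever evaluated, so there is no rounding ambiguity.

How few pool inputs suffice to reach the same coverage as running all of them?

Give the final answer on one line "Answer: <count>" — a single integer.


input #1, s=6, t=10: events B2->E, B1->F, B4->S, B3->T; outcomes B1=F, B2=E, B3=T, B4=S
input #2, s=11, t=14: events B2->E, B1->F, B4->S, B3->T; outcomes B1=F, B2=E, B3=T, B4=S
input #3, s=4, t=8: events B2->E, B1->F, B4->E, B3->T; outcomes B1=F, B2=E, B3=T, B4=E
input #4, s=3, t=7: events B2->E, B1->F, B4->E, B3->T; outcomes B1=F, B2=E, B3=T, B4=E
input #5, s=2, t=10: events B2->E, B1->F, B4->E, B3->T; outcomes B1=F, B2=E, B3=T, B4=E
input #6, s=8, t=8: events B2->S, B1->T; outcomes B1=T, B2=S
input #7, s=4, t=10: events B2->E, B1->F, B4->E, B3->T; outcomes B1=F, B2=E, B3=T, B4=E
input #8, s=10, t=8: events B2->E, B1->F, B4->S, B3->T; outcomes B1=F, B2=E, B3=T, B4=S
input #9, s=6, t=7: events B2->E, B1->F, B4->S, B3->T; outcomes B1=F, B2=E, B3=T, B4=S
input #10, s=9, t=14: events B2->E, B1->F, B4->S, B3->T; outcomes B1=F, B2=E, B3=T, B4=S
pool-wide coverage (7 outcomes): B1=T, B1=F, B2=S, B2=E, B3=T, B4=S, B4=E
no size-1 subset reaches all 7 outcomes (best union: 4/7)
no size-2 subset reaches all 7 outcomes (best union: 6/7)
size 3: inputs {1, 3, 6} cover all 7 outcomes, and no lexicographically smaller subset of this size does
Answer: 3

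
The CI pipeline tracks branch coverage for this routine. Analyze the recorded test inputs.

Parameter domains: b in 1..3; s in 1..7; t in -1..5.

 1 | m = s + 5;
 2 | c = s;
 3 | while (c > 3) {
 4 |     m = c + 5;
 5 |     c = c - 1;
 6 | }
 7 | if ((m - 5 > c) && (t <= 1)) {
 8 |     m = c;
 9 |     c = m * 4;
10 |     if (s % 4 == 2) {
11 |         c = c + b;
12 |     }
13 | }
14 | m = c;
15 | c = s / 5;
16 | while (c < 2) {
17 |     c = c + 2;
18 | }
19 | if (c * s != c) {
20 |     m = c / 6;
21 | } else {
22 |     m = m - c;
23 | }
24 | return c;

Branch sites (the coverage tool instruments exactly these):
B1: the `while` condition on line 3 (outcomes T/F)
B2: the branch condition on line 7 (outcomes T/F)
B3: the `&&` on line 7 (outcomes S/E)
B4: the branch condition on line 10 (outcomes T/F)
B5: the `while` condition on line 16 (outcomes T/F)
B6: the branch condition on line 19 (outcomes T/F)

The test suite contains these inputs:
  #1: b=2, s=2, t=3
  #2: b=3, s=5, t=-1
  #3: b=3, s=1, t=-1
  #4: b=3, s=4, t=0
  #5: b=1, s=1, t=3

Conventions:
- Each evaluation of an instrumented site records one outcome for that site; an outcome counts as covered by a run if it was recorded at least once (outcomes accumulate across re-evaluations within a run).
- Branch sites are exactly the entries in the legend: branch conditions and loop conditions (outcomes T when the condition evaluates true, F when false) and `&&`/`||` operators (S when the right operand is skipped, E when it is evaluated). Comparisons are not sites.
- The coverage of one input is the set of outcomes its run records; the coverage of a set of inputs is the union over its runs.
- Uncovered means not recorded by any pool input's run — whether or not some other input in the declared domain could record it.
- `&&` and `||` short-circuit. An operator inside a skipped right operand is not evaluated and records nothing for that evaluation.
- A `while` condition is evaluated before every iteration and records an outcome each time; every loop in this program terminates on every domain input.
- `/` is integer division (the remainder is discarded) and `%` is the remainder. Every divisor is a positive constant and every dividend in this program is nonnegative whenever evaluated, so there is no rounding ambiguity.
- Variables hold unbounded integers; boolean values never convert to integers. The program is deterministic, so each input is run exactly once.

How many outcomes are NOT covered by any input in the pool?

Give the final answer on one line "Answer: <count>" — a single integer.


#1 (b=2, s=2, t=3) -> covered: B1=F, B2=F, B3=S, B5=T, B5=F, B6=T
#2 (b=3, s=5, t=-1) -> covered: B1=T, B1=F, B2=T, B3=E, B4=F, B5=T, B5=F, B6=T
#3 (b=3, s=1, t=-1) -> covered: B1=F, B2=F, B3=S, B5=T, B5=F, B6=F
#4 (b=3, s=4, t=0) -> covered: B1=T, B1=F, B2=T, B3=E, B4=F, B5=T, B5=F, B6=T
#5 (b=1, s=1, t=3) -> covered: B1=F, B2=F, B3=S, B5=T, B5=F, B6=F
union over the pool: B1=T, B1=F, B2=T, B2=F, B3=S, B3=E, B4=F, B5=T, B5=F, B6=T, B6=F
uncovered (1 of 12): B4=T
Answer: 1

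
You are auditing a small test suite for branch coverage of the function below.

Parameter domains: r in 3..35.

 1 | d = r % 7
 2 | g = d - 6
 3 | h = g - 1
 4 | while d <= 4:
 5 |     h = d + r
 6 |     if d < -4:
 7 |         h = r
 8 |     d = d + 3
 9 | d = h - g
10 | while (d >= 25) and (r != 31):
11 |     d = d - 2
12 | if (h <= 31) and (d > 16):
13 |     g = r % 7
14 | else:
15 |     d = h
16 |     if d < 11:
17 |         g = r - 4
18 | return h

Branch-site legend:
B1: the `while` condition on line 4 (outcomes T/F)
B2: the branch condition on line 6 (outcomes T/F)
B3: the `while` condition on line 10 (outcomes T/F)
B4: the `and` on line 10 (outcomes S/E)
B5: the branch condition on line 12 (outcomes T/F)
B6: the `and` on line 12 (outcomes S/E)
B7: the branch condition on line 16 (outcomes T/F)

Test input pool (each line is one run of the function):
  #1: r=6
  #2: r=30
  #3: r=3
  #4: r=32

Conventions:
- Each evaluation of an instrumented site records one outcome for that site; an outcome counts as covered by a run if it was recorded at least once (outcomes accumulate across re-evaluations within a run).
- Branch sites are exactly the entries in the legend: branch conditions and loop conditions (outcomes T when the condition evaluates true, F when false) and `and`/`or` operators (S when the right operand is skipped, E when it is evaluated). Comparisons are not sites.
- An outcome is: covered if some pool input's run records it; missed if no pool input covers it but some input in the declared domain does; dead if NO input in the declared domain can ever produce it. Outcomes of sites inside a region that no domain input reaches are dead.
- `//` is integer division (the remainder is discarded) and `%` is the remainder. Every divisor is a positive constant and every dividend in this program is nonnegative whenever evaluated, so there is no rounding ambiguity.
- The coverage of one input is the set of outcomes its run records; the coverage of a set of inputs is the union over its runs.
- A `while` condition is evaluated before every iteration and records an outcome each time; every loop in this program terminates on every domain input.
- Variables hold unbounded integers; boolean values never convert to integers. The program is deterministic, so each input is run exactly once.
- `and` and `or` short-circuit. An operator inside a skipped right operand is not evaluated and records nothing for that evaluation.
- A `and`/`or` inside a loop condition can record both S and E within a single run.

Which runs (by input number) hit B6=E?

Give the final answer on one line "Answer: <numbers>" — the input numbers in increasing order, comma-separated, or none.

input #1 (r=6): hits B6=E
input #2 (r=30): never hits B6=E
input #3 (r=3): hits B6=E
input #4 (r=32): never hits B6=E

Answer: 1, 3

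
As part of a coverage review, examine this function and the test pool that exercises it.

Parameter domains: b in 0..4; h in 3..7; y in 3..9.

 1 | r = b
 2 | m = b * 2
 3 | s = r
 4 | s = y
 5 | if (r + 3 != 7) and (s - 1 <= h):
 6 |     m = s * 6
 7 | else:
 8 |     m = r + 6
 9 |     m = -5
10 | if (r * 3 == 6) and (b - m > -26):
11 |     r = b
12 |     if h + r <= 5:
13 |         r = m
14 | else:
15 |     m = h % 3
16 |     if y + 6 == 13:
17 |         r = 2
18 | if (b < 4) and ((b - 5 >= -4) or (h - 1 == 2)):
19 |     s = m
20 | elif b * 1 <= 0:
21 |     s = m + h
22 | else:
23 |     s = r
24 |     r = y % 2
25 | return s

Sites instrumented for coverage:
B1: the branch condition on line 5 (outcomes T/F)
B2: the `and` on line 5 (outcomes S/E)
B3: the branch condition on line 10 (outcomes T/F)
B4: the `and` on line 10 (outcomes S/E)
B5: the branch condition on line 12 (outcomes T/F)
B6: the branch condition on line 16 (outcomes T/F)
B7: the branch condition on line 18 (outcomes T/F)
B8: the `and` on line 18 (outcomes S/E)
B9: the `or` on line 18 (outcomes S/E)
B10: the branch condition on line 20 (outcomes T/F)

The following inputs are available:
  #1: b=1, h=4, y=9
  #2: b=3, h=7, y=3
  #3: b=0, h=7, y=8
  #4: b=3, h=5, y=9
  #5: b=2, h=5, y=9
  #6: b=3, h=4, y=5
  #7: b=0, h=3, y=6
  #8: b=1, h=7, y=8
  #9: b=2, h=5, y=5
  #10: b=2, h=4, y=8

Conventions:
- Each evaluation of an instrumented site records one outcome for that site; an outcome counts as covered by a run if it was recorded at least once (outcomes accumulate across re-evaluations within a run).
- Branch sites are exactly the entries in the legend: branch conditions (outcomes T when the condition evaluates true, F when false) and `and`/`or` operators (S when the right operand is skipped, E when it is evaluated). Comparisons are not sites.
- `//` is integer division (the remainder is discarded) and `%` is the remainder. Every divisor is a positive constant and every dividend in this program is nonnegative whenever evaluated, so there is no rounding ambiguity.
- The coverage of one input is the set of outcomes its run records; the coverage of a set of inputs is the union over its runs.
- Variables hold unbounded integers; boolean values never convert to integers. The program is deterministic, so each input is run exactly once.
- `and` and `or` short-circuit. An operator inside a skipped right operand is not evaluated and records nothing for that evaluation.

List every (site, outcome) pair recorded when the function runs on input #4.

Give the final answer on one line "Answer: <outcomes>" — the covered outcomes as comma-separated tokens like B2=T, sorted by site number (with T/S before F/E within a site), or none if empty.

Running input #4 (b=3, h=5, y=9), event by event:
  B2->E, B1->F, B4->S, B3->F, B6->F, B8->E, B9->S, B7->T
distinct outcomes covered: B1=F, B2=E, B3=F, B4=S, B6=F, B7=T, B8=E, B9=S

Answer: B1=F, B2=E, B3=F, B4=S, B6=F, B7=T, B8=E, B9=S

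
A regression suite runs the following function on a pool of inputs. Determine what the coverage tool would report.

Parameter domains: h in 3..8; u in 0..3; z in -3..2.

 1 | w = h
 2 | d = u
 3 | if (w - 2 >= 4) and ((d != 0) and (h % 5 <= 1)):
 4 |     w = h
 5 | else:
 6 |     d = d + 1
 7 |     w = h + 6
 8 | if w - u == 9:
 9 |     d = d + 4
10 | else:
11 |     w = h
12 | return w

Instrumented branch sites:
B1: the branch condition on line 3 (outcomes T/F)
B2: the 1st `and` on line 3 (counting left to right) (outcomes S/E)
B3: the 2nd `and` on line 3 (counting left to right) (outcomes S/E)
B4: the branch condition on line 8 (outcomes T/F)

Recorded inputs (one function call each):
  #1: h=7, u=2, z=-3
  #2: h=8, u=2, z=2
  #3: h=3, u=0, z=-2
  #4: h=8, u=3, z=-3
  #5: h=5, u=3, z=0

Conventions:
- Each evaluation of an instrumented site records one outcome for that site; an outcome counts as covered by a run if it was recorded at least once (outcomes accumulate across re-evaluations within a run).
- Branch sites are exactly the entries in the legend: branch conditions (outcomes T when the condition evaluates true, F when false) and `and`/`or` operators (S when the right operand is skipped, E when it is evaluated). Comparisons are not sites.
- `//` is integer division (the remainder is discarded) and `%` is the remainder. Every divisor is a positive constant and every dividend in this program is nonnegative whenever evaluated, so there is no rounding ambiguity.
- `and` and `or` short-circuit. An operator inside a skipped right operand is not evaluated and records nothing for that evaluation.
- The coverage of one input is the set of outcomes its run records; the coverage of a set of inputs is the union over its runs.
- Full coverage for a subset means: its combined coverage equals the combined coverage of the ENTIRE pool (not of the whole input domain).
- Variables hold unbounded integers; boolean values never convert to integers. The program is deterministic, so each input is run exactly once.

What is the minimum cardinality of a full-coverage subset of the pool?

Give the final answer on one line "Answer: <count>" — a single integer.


run #1 (h=7, u=2, z=-3) runs B2->E, B3->E, B1->F, B4->F; records B1=F, B2=E, B3=E, B4=F
run #2 (h=8, u=2, z=2) runs B2->E, B3->E, B1->F, B4->F; records B1=F, B2=E, B3=E, B4=F
run #3 (h=3, u=0, z=-2) runs B2->S, B1->F, B4->T; records B1=F, B2=S, B4=T
run #4 (h=8, u=3, z=-3) runs B2->E, B3->E, B1->F, B4->F; records B1=F, B2=E, B3=E, B4=F
run #5 (h=5, u=3, z=0) runs B2->S, B1->F, B4->F; records B1=F, B2=S, B4=F
union over all inputs: B1=F, B2=S, B2=E, B3=E, B4=T, B4=F (6 outcomes)
checked all size-1 subsets: none covers 6 outcomes (max 4/6)
the canonical winner is {1, 3}: size 2, full 6-outcome coverage, earliest index list among size-2 covers
Answer: 2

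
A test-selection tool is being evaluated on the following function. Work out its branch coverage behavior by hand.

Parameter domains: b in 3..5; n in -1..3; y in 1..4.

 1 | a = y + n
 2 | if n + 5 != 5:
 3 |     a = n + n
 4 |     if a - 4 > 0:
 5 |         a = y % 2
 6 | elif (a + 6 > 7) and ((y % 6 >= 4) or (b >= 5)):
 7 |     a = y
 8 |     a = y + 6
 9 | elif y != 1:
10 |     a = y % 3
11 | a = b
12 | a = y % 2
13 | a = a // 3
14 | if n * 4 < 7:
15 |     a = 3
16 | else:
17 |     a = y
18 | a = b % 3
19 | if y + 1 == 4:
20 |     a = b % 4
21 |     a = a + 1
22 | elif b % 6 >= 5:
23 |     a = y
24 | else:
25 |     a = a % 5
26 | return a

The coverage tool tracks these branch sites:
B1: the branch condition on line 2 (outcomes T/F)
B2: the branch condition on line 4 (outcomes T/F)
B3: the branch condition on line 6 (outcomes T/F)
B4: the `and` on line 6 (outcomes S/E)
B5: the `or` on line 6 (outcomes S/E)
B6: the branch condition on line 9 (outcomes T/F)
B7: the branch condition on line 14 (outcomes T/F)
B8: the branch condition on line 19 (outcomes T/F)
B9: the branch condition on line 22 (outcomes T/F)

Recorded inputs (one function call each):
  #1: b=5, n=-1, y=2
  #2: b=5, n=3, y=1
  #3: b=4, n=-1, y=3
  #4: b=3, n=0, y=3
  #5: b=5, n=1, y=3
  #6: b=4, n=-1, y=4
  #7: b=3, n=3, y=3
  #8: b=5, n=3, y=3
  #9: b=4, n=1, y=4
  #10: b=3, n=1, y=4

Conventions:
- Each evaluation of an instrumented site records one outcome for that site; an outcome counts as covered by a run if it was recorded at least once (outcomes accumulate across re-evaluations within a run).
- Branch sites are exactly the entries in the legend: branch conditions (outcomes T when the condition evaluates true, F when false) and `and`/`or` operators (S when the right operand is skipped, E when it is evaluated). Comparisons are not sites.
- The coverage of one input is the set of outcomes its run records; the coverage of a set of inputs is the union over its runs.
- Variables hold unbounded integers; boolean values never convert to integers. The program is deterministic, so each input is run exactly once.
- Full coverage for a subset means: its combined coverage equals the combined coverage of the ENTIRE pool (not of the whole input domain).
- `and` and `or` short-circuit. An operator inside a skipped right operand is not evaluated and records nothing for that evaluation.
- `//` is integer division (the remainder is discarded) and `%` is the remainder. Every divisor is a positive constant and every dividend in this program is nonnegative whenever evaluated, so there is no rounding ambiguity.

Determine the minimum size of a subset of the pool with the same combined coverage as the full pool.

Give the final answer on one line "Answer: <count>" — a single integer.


input #1 (b=5, n=-1, y=2): events B1->T, B2->F, B7->T, B8->F, B9->T; covers B1=T, B2=F, B7=T, B8=F, B9=T
input #2 (b=5, n=3, y=1): events B1->T, B2->T, B7->F, B8->F, B9->T; covers B1=T, B2=T, B7=F, B8=F, B9=T
input #3 (b=4, n=-1, y=3): events B1->T, B2->F, B7->T, B8->T; covers B1=T, B2=F, B7=T, B8=T
input #4 (b=3, n=0, y=3): events B1->F, B4->E, B5->E, B3->F, B6->T, B7->T, B8->T; covers B1=F, B3=F, B4=E, B5=E, B6=T, B7=T, B8=T
input #5 (b=5, n=1, y=3): events B1->T, B2->F, B7->T, B8->T; covers B1=T, B2=F, B7=T, B8=T
input #6 (b=4, n=-1, y=4): events B1->T, B2->F, B7->T, B8->F, B9->F; covers B1=T, B2=F, B7=T, B8=F, B9=F
input #7 (b=3, n=3, y=3): events B1->T, B2->T, B7->F, B8->T; covers B1=T, B2=T, B7=F, B8=T
input #8 (b=5, n=3, y=3): events B1->T, B2->T, B7->F, B8->T; covers B1=T, B2=T, B7=F, B8=T
input #9 (b=4, n=1, y=4): events B1->T, B2->F, B7->T, B8->F, B9->F; covers B1=T, B2=F, B7=T, B8=F, B9=F
input #10 (b=3, n=1, y=4): events B1->T, B2->F, B7->T, B8->F, B9->F; covers B1=T, B2=F, B7=T, B8=F, B9=F
union over all inputs: B1=T, B1=F, B2=T, B2=F, B3=F, B4=E, B5=E, B6=T, B7=T, B7=F, B8=T, B8=F, B9=T, B9=F (14 outcomes)
checked all size-1 subsets: none covers 14 outcomes (max 7/14)
checked all size-2 subsets: none covers 14 outcomes (max 12/14)
size 3: inputs {2, 4, 6} cover all 14 outcomes, and no lexicographically smaller subset of this size does
Answer: 3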